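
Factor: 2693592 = 2^3*3^2*11^1*19^1 * 179^1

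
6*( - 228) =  - 1368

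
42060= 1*42060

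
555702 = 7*79386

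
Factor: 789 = 3^1*263^1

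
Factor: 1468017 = 3^3*54371^1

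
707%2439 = 707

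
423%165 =93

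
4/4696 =1/1174 = 0.00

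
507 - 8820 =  - 8313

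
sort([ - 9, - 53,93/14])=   [ - 53,  -  9,93/14 ] 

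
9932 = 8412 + 1520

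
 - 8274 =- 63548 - -55274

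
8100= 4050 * 2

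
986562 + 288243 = 1274805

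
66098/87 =66098/87=   759.75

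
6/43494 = 1/7249 = 0.00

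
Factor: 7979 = 79^1 * 101^1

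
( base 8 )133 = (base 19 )4f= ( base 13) 70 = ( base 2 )1011011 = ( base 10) 91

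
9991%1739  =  1296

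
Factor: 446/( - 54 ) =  - 3^( - 3)*223^1  =  - 223/27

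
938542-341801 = 596741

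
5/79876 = 5/79876 = 0.00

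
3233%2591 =642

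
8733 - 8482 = 251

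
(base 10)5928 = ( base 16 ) 1728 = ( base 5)142203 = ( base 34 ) 54c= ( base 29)71c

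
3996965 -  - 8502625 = 12499590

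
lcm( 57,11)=627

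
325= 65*5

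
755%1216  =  755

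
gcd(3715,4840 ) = 5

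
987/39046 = 141/5578 = 0.03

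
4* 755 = 3020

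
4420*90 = 397800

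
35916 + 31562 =67478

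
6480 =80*81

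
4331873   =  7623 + 4324250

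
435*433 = 188355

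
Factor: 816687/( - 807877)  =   - 3^2*7^( - 1)*103^1*131^( - 1 ) = - 927/917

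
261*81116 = 21171276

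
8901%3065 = 2771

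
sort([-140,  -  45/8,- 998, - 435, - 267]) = [ - 998, - 435 , - 267, -140,-45/8]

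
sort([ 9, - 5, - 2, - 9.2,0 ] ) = [ - 9.2, - 5, - 2,  0, 9 ] 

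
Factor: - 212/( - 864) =2^( - 3 )*3^(-3)*53^1=53/216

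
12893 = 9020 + 3873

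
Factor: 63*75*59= 278775  =  3^3*5^2*7^1*59^1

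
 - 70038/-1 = 70038/1= 70038.00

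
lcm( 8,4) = 8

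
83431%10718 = 8405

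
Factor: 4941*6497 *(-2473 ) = -3^4*61^1*73^1*89^1 * 2473^1  =  -79387447221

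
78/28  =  2+11/14 = 2.79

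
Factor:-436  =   - 2^2 *109^1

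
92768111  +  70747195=163515306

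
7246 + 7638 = 14884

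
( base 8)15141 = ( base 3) 100021010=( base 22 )dkl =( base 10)6753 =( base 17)1664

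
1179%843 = 336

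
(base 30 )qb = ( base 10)791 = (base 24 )18N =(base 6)3355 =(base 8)1427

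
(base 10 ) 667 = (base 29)n0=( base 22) 187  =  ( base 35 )J2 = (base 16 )29b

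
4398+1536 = 5934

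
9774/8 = 1221 + 3/4 = 1221.75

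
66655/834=79+769/834 = 79.92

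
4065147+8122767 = 12187914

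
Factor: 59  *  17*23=23069  =  17^1 *23^1*59^1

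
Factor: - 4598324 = - 2^2*1149581^1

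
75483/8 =75483/8 = 9435.38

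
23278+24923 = 48201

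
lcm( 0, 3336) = 0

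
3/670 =3/670 = 0.00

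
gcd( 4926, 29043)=3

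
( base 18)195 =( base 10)491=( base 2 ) 111101011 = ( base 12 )34b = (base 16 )1eb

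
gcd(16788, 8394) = 8394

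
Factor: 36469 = 36469^1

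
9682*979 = 9478678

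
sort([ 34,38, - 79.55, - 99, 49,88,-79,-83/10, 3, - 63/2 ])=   [ - 99 , - 79.55 , - 79, - 63/2, - 83/10,  3,34,  38 , 49,88]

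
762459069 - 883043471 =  - 120584402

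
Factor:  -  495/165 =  - 3^1 = - 3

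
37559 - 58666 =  - 21107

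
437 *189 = 82593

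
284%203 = 81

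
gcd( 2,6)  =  2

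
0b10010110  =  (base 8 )226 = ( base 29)55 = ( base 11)127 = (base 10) 150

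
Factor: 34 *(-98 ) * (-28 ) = 2^4*7^3*17^1  =  93296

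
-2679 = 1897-4576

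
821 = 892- 71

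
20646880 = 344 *60020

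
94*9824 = 923456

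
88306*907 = 80093542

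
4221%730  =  571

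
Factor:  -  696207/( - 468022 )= 717/482 = 2^(  -  1) * 3^1*239^1*241^( - 1)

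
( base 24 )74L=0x1035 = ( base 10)4149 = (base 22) 8CD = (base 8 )10065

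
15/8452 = 15/8452 = 0.00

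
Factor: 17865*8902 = 159034230 = 2^1*3^2*5^1* 397^1*4451^1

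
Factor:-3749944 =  - 2^3*11^1*43^1*991^1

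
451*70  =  31570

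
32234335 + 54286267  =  86520602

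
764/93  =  764/93= 8.22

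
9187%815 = 222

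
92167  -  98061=  -  5894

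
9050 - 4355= 4695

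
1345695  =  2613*515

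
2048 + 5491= 7539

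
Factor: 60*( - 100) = -6000 = - 2^4*3^1*5^3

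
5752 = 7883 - 2131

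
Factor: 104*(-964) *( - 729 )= 73086624 = 2^5*3^6 * 13^1*241^1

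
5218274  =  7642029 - 2423755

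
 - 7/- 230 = 7/230 =0.03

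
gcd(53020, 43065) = 55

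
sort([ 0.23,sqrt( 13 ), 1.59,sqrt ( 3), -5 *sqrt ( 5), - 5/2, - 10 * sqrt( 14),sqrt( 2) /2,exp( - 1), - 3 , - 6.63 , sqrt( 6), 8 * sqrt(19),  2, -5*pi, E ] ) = [ - 10*sqrt(14), - 5* pi, - 5*sqrt (5), - 6.63, - 3,  -  5/2, 0.23,exp( - 1) , sqrt( 2) /2,1.59, sqrt( 3), 2, sqrt(6) , E, sqrt(13),8 * sqrt( 19)]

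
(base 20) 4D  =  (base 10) 93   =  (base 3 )10110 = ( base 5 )333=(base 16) 5d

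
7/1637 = 7/1637 = 0.00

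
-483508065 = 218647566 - 702155631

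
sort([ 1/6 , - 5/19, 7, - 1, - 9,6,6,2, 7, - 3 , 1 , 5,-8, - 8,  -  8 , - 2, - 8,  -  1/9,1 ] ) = [ - 9 , -8, - 8, - 8 , - 8 , - 3, - 2, - 1,-5/19,- 1/9,1/6 , 1, 1, 2,5,6, 6,  7,7]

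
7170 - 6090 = 1080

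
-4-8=  -  12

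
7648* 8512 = 65099776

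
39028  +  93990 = 133018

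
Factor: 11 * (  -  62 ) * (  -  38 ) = 25916 = 2^2*11^1*19^1 * 31^1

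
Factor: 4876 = 2^2*23^1*53^1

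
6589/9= 6589/9 = 732.11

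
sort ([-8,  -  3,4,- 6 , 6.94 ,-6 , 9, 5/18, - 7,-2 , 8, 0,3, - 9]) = [ - 9,- 8, - 7, - 6, - 6, - 3 , - 2,  0, 5/18, 3, 4, 6.94 , 8, 9]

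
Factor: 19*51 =3^1 * 17^1 * 19^1 = 969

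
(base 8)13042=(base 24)9K2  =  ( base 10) 5666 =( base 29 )6lb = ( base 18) h8e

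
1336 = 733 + 603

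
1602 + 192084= 193686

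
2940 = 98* 30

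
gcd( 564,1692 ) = 564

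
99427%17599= 11432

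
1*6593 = 6593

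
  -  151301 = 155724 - 307025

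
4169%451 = 110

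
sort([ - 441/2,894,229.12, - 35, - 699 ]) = [-699, - 441/2,- 35, 229.12,894]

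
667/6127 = 667/6127 =0.11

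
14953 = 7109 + 7844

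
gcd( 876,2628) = 876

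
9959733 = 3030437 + 6929296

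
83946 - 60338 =23608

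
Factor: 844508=2^2 * 7^1*30161^1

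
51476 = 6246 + 45230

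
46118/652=70+239/326 = 70.73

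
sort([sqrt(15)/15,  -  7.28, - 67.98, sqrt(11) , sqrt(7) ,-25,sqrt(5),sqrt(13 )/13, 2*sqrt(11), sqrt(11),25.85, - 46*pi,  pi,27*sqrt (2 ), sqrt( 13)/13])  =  [-46 * pi , - 67.98,  -  25 , - 7.28, sqrt( 15)/15,  sqrt ( 13 ) /13,sqrt( 13) /13, sqrt(5),sqrt(7 ), pi, sqrt(11 ),sqrt(11 ),2*sqrt( 11 ), 25.85,27 * sqrt(2)]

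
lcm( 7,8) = 56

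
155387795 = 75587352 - - 79800443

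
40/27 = 40/27 = 1.48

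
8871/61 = 145 + 26/61  =  145.43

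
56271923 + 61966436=118238359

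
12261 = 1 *12261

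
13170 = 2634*5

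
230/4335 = 46/867  =  0.05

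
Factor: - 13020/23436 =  - 5/9 = - 3^( -2)*5^1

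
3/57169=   3/57169 = 0.00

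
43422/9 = 14474/3 = 4824.67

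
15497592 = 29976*517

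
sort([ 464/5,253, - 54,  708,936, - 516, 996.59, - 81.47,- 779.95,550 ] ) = [ - 779.95, - 516,  -  81.47, - 54,464/5, 253,550 , 708,936, 996.59]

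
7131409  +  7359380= 14490789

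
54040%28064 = 25976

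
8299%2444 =967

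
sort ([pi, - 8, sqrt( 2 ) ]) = [ - 8, sqrt ( 2),pi]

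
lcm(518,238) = 8806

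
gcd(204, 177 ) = 3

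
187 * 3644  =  681428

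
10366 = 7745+2621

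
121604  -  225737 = -104133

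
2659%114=37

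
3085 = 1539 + 1546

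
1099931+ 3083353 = 4183284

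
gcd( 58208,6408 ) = 8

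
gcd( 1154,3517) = 1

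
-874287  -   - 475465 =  - 398822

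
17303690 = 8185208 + 9118482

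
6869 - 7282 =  - 413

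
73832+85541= 159373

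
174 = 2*87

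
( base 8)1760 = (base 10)1008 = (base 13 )5c7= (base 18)320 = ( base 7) 2640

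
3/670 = 3/670 = 0.00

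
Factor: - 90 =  - 2^1*3^2*5^1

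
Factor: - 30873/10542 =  - 2^( - 1 )*7^(-1 )*41^1 = - 41/14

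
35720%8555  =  1500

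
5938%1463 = 86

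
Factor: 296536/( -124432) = - 367/154 = -2^( - 1 )*7^ ( - 1) *11^ ( - 1)*367^1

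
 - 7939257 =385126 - 8324383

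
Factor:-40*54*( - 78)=2^5*3^4*5^1*13^1 = 168480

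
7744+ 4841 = 12585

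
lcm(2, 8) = 8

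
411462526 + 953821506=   1365284032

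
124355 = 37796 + 86559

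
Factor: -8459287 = -103^1*82129^1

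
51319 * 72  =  3694968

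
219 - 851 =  - 632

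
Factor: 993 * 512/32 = 2^4 *3^1 * 331^1 = 15888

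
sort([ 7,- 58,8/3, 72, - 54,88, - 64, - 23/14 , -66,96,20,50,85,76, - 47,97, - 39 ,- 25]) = [ - 66, - 64, - 58, - 54, - 47 ,-39, - 25,- 23/14,8/3,7,20, 50,72,  76,85,88, 96,97] 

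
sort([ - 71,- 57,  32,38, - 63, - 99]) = [ - 99, -71, - 63, - 57,  32,38] 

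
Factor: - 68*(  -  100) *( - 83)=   - 564400 =- 2^4*5^2*17^1 * 83^1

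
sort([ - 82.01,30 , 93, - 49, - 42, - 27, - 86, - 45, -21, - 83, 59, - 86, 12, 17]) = [  -  86, - 86, - 83, - 82.01, - 49, - 45,-42,-27, - 21, 12, 17,30,59, 93]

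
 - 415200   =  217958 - 633158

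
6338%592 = 418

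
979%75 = 4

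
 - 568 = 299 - 867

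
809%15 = 14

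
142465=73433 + 69032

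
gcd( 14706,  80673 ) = 3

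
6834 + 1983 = 8817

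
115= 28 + 87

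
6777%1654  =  161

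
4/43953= 4/43953 = 0.00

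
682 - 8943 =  - 8261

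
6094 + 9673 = 15767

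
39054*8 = 312432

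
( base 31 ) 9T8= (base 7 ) 36601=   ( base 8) 22524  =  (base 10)9556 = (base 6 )112124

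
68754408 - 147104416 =-78350008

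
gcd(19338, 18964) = 22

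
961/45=961/45 = 21.36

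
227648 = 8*28456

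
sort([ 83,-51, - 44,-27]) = [ - 51,-44, - 27, 83] 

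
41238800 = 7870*5240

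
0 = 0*825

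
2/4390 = 1/2195 = 0.00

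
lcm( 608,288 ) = 5472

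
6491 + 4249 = 10740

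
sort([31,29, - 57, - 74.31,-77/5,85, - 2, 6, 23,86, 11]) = [- 74.31,  -  57 ,-77/5,-2, 6, 11, 23,29,  31, 85,  86] 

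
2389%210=79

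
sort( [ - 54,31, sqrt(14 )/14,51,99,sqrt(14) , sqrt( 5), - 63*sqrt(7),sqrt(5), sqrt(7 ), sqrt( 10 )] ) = [ - 63*sqrt( 7), - 54,sqrt(14)/14,  sqrt(5 ), sqrt( 5), sqrt(7), sqrt( 10),sqrt( 14 ), 31,  51, 99]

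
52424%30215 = 22209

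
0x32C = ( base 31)Q6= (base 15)392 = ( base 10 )812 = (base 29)S0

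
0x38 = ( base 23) 2a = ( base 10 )56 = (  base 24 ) 28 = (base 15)3B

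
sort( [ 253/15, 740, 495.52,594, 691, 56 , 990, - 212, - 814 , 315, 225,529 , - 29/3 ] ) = [ - 814, - 212, - 29/3,253/15, 56 , 225,  315, 495.52, 529, 594,  691,  740,  990]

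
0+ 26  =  26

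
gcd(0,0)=0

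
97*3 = 291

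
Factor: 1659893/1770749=41^( - 1)*43189^( - 1)*1659893^1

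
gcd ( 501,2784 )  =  3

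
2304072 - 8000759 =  - 5696687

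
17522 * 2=35044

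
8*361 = 2888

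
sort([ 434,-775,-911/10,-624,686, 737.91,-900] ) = [-900,-775, - 624, - 911/10,434,  686, 737.91] 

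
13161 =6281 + 6880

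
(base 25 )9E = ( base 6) 1035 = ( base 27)8n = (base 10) 239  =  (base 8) 357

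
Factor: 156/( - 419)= - 2^2 * 3^1*13^1*419^( - 1) 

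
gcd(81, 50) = 1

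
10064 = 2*5032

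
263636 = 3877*68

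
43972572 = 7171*6132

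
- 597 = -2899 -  - 2302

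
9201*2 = 18402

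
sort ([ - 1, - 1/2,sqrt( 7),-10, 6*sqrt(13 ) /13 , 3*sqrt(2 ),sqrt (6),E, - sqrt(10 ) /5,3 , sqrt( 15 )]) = [ - 10, - 1, - sqrt( 10 )/5,  -  1/2,  6*sqrt(13)/13,sqrt( 6), sqrt( 7), E,3, sqrt(15),3*sqrt(2)]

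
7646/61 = 125 + 21/61 = 125.34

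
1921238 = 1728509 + 192729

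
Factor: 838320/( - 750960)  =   - 499/447 = -3^(-1 ) * 149^( - 1)*499^1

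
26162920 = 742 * 35260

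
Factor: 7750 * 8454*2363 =154820215500 = 2^2* 3^1*5^3 * 17^1 *31^1*139^1*1409^1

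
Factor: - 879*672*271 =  - 2^5*3^2 * 7^1*271^1*293^1  =  - 160076448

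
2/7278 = 1/3639 = 0.00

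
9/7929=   1/881= 0.00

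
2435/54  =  2435/54 =45.09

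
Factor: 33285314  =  2^1*3061^1 * 5437^1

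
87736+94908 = 182644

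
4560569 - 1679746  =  2880823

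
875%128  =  107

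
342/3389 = 342/3389 = 0.10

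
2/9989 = 2/9989 = 0.00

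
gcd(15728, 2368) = 16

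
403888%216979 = 186909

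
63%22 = 19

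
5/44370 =1/8874 = 0.00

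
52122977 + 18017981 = 70140958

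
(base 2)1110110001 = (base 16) 3b1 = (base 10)945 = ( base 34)RR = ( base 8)1661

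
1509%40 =29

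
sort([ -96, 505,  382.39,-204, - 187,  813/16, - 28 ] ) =[- 204, - 187, - 96, - 28, 813/16,382.39,505]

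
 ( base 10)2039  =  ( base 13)C0B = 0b11111110111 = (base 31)23O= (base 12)121B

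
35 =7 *5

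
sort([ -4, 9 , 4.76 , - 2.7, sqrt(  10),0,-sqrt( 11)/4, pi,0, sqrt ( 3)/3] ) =[ - 4,-2.7,- sqrt(11)/4, 0,0,sqrt (3 )/3,pi, sqrt(10 ),4.76, 9 ] 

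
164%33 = 32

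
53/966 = 53/966 = 0.05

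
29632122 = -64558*( - 459 )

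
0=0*7158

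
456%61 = 29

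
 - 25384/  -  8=3173 + 0/1 = 3173.00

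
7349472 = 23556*312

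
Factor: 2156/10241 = 4/19 = 2^2*19^( - 1 ) 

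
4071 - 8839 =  - 4768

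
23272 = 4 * 5818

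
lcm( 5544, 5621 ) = 404712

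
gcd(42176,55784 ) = 8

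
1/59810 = 1/59810 = 0.00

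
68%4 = 0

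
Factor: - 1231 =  - 1231^1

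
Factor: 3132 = 2^2*3^3 * 29^1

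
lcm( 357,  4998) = 4998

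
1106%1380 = 1106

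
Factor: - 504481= -131^1 * 3851^1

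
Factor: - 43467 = - 3^1 * 14489^1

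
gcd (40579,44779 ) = 7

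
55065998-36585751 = 18480247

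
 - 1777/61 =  - 1777/61= - 29.13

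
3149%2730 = 419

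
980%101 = 71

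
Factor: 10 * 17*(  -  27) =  - 2^1 * 3^3 * 5^1*17^1 = - 4590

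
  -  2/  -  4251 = 2/4251 = 0.00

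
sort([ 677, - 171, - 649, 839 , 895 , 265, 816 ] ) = [ - 649,  -  171,265 , 677,816, 839,895]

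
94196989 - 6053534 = 88143455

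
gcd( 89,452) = 1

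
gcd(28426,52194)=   2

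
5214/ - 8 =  -652+1/4 = - 651.75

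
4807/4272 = 1 + 535/4272=1.13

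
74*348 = 25752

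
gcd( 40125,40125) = 40125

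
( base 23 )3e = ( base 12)6B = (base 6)215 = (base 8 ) 123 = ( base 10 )83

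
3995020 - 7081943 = - 3086923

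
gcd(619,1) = 1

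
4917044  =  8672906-3755862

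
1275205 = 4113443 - 2838238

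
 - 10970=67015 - 77985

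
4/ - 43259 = -1  +  43255/43259 = - 0.00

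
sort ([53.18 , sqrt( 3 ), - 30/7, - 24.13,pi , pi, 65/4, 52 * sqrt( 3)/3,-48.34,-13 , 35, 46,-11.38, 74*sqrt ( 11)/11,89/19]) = [-48.34  , -24.13, - 13, - 11.38, -30/7 , sqrt ( 3),pi,pi, 89/19,65/4 , 74*sqrt( 11 ) /11 , 52*sqrt( 3) /3, 35 , 46, 53.18]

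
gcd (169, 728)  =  13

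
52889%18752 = 15385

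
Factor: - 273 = - 3^1*7^1 * 13^1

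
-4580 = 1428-6008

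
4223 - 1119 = 3104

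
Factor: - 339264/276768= -38/31  =  - 2^1 * 19^1 * 31^(-1) 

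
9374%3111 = 41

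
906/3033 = 302/1011= 0.30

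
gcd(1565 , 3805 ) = 5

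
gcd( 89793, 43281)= 9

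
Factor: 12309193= 13^1*946861^1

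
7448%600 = 248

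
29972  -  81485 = -51513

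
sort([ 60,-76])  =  [ - 76,60]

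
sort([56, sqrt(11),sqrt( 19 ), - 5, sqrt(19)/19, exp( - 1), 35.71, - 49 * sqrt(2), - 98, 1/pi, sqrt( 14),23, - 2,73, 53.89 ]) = [ - 98, - 49*sqrt( 2) , - 5, - 2, sqrt(19)/19, 1/pi, exp( - 1),sqrt(11), sqrt(  14 ), sqrt(19),23, 35.71, 53.89,56,73 ]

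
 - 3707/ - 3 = 3707/3 = 1235.67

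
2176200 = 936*2325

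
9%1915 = 9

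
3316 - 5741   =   - 2425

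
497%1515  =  497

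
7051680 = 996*7080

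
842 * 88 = 74096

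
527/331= 527/331  =  1.59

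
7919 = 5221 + 2698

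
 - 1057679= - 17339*61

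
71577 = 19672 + 51905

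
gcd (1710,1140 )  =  570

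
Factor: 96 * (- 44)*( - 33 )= 2^7*3^2*11^2 = 139392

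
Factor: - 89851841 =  - 61^1*1472981^1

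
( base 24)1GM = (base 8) 1726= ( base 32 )UM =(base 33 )tp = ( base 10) 982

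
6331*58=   367198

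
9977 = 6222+3755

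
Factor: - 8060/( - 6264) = 2015/1566 = 2^( - 1)*3^( - 3) * 5^1*13^1*29^( - 1 ) * 31^1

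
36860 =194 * 190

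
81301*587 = 47723687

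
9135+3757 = 12892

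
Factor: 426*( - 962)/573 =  - 136604/191 = - 2^2*13^1*37^1*71^1 * 191^( - 1 ) 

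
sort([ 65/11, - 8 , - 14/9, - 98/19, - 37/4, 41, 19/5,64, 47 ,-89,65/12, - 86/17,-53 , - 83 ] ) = [ - 89, - 83, - 53, - 37/4, - 8 , - 98/19, - 86/17, - 14/9,19/5,  65/12,65/11, 41, 47,64 ] 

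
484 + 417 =901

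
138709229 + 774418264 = 913127493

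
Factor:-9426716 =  - 2^2*13^1*181283^1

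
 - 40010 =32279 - 72289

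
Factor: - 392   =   - 2^3*7^2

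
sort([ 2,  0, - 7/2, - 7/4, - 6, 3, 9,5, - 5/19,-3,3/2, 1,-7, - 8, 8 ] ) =[-8, -7, - 6, - 7/2,-3, - 7/4 ,-5/19,0,1, 3/2, 2,3 , 5, 8,9]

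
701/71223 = 701/71223 = 0.01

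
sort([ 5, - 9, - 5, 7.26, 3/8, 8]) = [- 9, - 5, 3/8 , 5,7.26, 8]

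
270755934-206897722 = 63858212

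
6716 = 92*73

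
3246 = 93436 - 90190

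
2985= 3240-255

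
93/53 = 1 + 40/53 = 1.75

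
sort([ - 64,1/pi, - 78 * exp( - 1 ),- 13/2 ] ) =[ - 64, - 78*exp( - 1), - 13/2, 1/pi]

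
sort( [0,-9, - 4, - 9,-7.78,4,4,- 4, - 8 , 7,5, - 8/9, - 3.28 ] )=[ - 9,-9,-8,-7.78, - 4,-4,  -  3.28, - 8/9,0 , 4, 4,5,7 ] 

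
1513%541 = 431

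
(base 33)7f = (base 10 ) 246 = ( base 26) 9C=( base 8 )366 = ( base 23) ag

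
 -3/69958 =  - 1 + 69955/69958 = - 0.00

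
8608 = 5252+3356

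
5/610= 1/122 = 0.01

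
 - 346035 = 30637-376672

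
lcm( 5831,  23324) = 23324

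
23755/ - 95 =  - 4751/19 =-250.05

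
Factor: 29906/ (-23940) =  - 787/630 = - 2^(-1)*3^( - 2)*5^ ( - 1 )*7^( - 1)*787^1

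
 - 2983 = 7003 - 9986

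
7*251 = 1757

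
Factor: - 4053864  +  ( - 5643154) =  - 2^1 * 4848509^1 = -9697018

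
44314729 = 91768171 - 47453442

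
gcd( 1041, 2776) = 347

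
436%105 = 16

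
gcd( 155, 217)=31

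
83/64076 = 1/772 = 0.00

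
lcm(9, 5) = 45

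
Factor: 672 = 2^5*3^1*7^1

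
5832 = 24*243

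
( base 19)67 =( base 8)171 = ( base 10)121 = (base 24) 51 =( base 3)11111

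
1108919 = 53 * 20923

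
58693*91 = 5341063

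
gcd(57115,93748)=1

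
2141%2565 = 2141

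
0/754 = 0  =  0.00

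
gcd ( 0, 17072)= 17072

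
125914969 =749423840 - 623508871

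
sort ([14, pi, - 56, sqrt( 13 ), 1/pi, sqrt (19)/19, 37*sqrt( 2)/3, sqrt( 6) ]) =[ - 56, sqrt( 19 )/19 , 1/pi,sqrt( 6), pi, sqrt(13) , 14,  37*sqrt( 2)/3]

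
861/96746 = 861/96746  =  0.01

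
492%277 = 215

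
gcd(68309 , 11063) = 1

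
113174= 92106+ 21068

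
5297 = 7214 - 1917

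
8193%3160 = 1873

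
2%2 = 0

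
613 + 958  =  1571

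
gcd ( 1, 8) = 1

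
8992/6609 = 8992/6609 = 1.36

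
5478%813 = 600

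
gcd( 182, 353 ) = 1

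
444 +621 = 1065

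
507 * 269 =136383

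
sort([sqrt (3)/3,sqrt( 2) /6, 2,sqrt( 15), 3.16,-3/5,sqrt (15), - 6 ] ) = [ - 6,-3/5,  sqrt(2)/6, sqrt(3)/3,2, 3.16,sqrt(15), sqrt( 15 )]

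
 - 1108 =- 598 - 510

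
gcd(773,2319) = 773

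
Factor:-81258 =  - 2^1*3^1*29^1*467^1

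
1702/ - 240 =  - 851/120=-  7.09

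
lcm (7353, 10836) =205884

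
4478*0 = 0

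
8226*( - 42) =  - 345492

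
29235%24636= 4599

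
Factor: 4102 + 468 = 4570 = 2^1*5^1 * 457^1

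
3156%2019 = 1137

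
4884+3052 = 7936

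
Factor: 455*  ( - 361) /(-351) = 12635/27 = 3^ ( - 3)*5^1*7^1*19^2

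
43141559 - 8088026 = 35053533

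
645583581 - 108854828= 536728753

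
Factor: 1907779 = 113^1*16883^1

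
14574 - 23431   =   - 8857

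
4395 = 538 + 3857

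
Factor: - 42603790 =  - 2^1*5^1*179^1*23801^1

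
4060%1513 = 1034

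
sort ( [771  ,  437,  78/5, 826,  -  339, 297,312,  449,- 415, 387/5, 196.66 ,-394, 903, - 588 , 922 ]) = [- 588, - 415,-394, - 339,78/5  ,  387/5, 196.66,  297, 312, 437, 449 , 771,826,  903, 922 ] 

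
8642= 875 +7767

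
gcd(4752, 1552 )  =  16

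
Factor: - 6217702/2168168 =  - 3108851/1084084 = - 2^(  -  2 ) * 37^1*73^1*1151^1*271021^( - 1)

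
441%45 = 36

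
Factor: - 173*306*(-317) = 16781346 = 2^1*3^2*17^1*173^1 * 317^1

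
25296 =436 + 24860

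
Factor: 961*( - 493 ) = -17^1*29^1*31^2 = - 473773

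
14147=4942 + 9205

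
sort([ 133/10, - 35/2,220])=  [ - 35/2, 133/10, 220 ]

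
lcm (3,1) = 3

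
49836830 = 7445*6694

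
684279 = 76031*9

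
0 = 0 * 31863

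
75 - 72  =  3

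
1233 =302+931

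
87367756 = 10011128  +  77356628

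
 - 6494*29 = - 188326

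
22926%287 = 253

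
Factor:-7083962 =  -  2^1*857^1*4133^1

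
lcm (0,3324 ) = 0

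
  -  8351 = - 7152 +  - 1199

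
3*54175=162525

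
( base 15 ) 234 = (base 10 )499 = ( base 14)279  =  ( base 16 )1F3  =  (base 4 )13303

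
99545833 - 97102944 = 2442889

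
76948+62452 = 139400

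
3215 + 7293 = 10508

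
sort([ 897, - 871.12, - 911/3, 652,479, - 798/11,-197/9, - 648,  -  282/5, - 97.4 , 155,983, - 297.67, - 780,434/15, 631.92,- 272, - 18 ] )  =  [ - 871.12, - 780, - 648,-911/3, - 297.67  , - 272, - 97.4,- 798/11, - 282/5, - 197/9, - 18,434/15,155,479,631.92,  652,897, 983 ]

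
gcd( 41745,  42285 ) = 15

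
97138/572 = 48569/286 = 169.82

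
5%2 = 1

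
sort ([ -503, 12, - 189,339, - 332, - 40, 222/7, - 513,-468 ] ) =[ - 513, - 503,- 468 , - 332, - 189, - 40,  12, 222/7,339 ] 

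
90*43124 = 3881160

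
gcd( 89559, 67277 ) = 1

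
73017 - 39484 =33533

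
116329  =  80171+36158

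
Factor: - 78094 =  - 2^1*39047^1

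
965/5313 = 965/5313 =0.18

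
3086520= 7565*408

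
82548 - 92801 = -10253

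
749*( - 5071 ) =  - 3798179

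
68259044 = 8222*8302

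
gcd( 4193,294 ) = 7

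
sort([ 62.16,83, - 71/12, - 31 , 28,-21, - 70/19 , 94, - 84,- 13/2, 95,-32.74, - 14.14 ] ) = [ - 84,  -  32.74 , - 31, - 21,-14.14, - 13/2, - 71/12, - 70/19, 28, 62.16 , 83, 94 , 95] 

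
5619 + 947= 6566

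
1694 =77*22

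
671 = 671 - 0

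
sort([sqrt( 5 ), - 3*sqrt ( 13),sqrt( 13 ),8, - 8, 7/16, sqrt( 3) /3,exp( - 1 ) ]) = [ - 3*sqrt( 13), - 8, exp ( -1 ),7/16,  sqrt (3 ) /3,sqrt( 5),sqrt ( 13),8] 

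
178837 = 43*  4159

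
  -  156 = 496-652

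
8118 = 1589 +6529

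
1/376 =1/376 = 0.00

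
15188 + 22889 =38077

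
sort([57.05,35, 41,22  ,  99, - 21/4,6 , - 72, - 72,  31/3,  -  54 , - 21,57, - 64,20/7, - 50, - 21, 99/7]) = [ - 72 , - 72 ,-64, - 54 , - 50, - 21 , - 21, - 21/4,20/7,  6,  31/3, 99/7, 22 , 35, 41,57, 57.05 , 99 ] 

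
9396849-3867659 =5529190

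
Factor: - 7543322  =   - 2^1*3771661^1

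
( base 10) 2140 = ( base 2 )100001011100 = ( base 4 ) 201130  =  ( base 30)2ba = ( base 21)4hj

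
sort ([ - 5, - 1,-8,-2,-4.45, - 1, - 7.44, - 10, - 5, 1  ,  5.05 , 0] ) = [ - 10 , - 8,-7.44, - 5,-5, - 4.45,-2, - 1, - 1, 0, 1, 5.05]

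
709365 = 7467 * 95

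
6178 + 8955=15133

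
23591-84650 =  -61059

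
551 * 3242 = 1786342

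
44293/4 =11073+ 1/4 =11073.25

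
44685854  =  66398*673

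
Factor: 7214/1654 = 3607/827 = 827^( - 1)*3607^1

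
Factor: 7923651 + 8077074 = 3^1*5^2 * 13^1  *  16411^1 = 16000725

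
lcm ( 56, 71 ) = 3976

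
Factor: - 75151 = -223^1*337^1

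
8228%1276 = 572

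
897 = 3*299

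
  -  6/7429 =  -  6/7429 = - 0.00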